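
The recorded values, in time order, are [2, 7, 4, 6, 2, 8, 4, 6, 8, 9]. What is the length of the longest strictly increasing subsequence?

5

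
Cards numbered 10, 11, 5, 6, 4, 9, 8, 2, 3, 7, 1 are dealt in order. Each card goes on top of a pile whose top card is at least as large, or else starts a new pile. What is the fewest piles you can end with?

Place each on the leftmost legal pile:
10 → new pile 1 (tops now [10])
11 → new pile 2 (tops now [10, 11])
5 → pile 1 (tops now [5, 11])
6 → pile 2 (tops now [5, 6])
4 → pile 1 (tops now [4, 6])
9 → new pile 3 (tops now [4, 6, 9])
8 → pile 3 (tops now [4, 6, 8])
2 → pile 1 (tops now [2, 6, 8])
3 → pile 2 (tops now [2, 3, 8])
7 → pile 3 (tops now [2, 3, 7])
1 → pile 1 (tops now [1, 3, 7])
Three piles.

3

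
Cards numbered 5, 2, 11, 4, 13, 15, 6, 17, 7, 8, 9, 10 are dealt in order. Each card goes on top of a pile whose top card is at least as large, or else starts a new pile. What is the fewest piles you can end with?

7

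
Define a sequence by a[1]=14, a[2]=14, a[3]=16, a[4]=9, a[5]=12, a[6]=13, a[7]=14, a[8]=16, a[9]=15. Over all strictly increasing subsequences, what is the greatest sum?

Let S[i] be the best sum of a strictly increasing subsequence ending at i:
i:      1  2  3  4  5  6  7  8  9
a[i]:  14 14 16  9 12 13 14 16 15
S:     14 14 30  9 21 34 48 64 63
Maximum is 64 (e.g. 9 + 12 + 13 + 14 + 16).

64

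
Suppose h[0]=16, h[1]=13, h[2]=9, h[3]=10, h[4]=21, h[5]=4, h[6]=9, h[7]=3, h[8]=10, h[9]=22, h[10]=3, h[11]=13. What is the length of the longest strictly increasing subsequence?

Track the smallest tail for each achievable length (strict):
16 → extends → [16]
13 → replaces 16 → [13]
9 → replaces 13 → [9]
10 → extends → [9, 10]
21 → extends → [9, 10, 21]
4 → replaces 9 → [4, 10, 21]
9 → replaces 10 → [4, 9, 21]
3 → replaces 4 → [3, 9, 21]
10 → replaces 21 → [3, 9, 10]
22 → extends → [3, 9, 10, 22]
3 → already a tail → [3, 9, 10, 22]
13 → replaces 22 → [3, 9, 10, 13]
Four tails, so the longest strictly increasing subsequence has length 4 (e.g. 9, 10, 21, 22).

4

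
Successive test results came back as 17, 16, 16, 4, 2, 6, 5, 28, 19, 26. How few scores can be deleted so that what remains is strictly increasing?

Fewest deletions = n − (longest strictly increasing subsequence).
i:      1  2  3  4  5  6  7  8  9 10
a[i]:  17 16 16  4  2  6  5 28 19 26
dp:     1  1  1  1  1  2  2  3  3  4
max dp = 4, so deletions = 10 − 4 = 6.

6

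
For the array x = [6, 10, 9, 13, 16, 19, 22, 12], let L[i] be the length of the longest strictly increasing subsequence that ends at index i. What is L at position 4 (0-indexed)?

4

dp[i] = 1 + max{dp[j] : j<i, x[j]<x[i]} (or 1 if no such j):
i:      0  1  2  3  4  5  6  7
x[i]:   6 10  9 13 16 19 22 12
dp:     1  2  2  3  4  5  6  3
At index 4 the value is 4.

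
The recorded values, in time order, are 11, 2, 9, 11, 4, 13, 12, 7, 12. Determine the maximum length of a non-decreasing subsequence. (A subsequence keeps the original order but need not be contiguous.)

5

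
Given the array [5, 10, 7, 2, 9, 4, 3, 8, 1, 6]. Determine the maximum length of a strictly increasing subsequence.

3

Track the smallest tail for each achievable length (strict):
5 → extends → [5]
10 → extends → [5, 10]
7 → replaces 10 → [5, 7]
2 → replaces 5 → [2, 7]
9 → extends → [2, 7, 9]
4 → replaces 7 → [2, 4, 9]
3 → replaces 4 → [2, 3, 9]
8 → replaces 9 → [2, 3, 8]
1 → replaces 2 → [1, 3, 8]
6 → replaces 8 → [1, 3, 6]
Three tails, so the longest strictly increasing subsequence has length 3 (e.g. 5, 7, 9).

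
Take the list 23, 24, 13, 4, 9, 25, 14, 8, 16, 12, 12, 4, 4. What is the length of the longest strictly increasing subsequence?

Track the smallest tail for each achievable length (strict):
23 → extends → [23]
24 → extends → [23, 24]
13 → replaces 23 → [13, 24]
4 → replaces 13 → [4, 24]
9 → replaces 24 → [4, 9]
25 → extends → [4, 9, 25]
14 → replaces 25 → [4, 9, 14]
8 → replaces 9 → [4, 8, 14]
16 → extends → [4, 8, 14, 16]
12 → replaces 14 → [4, 8, 12, 16]
12 → already a tail → [4, 8, 12, 16]
4 → already a tail → [4, 8, 12, 16]
4 → already a tail → [4, 8, 12, 16]
Four tails, so the longest strictly increasing subsequence has length 4 (e.g. 4, 9, 14, 16).

4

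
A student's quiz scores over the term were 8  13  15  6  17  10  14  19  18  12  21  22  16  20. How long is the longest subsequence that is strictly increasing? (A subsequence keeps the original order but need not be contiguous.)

Track the smallest tail for each achievable length (strict):
8 → extends → [8]
13 → extends → [8, 13]
15 → extends → [8, 13, 15]
6 → replaces 8 → [6, 13, 15]
17 → extends → [6, 13, 15, 17]
10 → replaces 13 → [6, 10, 15, 17]
14 → replaces 15 → [6, 10, 14, 17]
19 → extends → [6, 10, 14, 17, 19]
18 → replaces 19 → [6, 10, 14, 17, 18]
12 → replaces 14 → [6, 10, 12, 17, 18]
21 → extends → [6, 10, 12, 17, 18, 21]
22 → extends → [6, 10, 12, 17, 18, 21, 22]
16 → replaces 17 → [6, 10, 12, 16, 18, 21, 22]
20 → replaces 21 → [6, 10, 12, 16, 18, 20, 22]
Seven tails, so the longest strictly increasing subsequence has length 7 (e.g. 8, 13, 15, 17, 19, 21, 22).

7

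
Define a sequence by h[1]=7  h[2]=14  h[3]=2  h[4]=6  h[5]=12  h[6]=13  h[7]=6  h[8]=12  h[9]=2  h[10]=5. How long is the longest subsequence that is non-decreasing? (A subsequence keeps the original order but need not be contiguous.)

Let dp[i] be the length of the longest such subsequence ending at index i:
i:      1  2  3  4  5  6  7  8  9 10
h[i]:   7 14  2  6 12 13  6 12  2  5
dp:     1  2  1  2  3  4  3  4  2  3
Maximum dp value is 4.

4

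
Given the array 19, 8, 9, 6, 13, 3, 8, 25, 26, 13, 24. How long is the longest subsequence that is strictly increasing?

5

Let dp[i] be the length of the longest such subsequence ending at index i:
i:      1  2  3  4  5  6  7  8  9 10 11
a[i]:  19  8  9  6 13  3  8 25 26 13 24
dp:     1  1  2  1  3  1  2  4  5  3  4
Maximum dp value is 5.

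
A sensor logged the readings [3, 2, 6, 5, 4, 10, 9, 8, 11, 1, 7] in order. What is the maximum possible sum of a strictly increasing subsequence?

30

Let S[i] be the best sum of a strictly increasing subsequence ending at i:
i:      1  2  3  4  5  6  7  8  9 10 11
a[i]:   3  2  6  5  4 10  9  8 11  1  7
S:      3  2  9  8  7 19 18 17 30  1 16
Maximum is 30 (e.g. 3 + 6 + 10 + 11).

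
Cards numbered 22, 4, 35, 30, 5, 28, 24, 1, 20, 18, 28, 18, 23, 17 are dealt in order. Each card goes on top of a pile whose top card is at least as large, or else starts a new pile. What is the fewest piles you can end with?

4

Place each on the leftmost legal pile:
22 → new pile 1 (tops now [22])
4 → pile 1 (tops now [4])
35 → new pile 2 (tops now [4, 35])
30 → pile 2 (tops now [4, 30])
5 → pile 2 (tops now [4, 5])
28 → new pile 3 (tops now [4, 5, 28])
24 → pile 3 (tops now [4, 5, 24])
1 → pile 1 (tops now [1, 5, 24])
20 → pile 3 (tops now [1, 5, 20])
18 → pile 3 (tops now [1, 5, 18])
28 → new pile 4 (tops now [1, 5, 18, 28])
18 → pile 3 (tops now [1, 5, 18, 28])
23 → pile 4 (tops now [1, 5, 18, 23])
17 → pile 3 (tops now [1, 5, 17, 23])
Four piles.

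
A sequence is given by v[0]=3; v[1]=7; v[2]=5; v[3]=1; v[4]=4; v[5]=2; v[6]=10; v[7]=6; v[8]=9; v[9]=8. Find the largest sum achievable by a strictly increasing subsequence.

23

Let S[i] be the best sum of a strictly increasing subsequence ending at i:
i:      0  1  2  3  4  5  6  7  8  9
v[i]:   3  7  5  1  4  2 10  6  9  8
S:      3 10  8  1  7  3 20 14 23 22
Maximum is 23 (e.g. 3 + 5 + 6 + 9).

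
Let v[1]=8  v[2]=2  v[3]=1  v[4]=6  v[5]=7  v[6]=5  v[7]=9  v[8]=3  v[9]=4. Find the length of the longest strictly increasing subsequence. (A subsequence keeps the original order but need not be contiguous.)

Track the smallest tail for each achievable length (strict):
8 → extends → [8]
2 → replaces 8 → [2]
1 → replaces 2 → [1]
6 → extends → [1, 6]
7 → extends → [1, 6, 7]
5 → replaces 6 → [1, 5, 7]
9 → extends → [1, 5, 7, 9]
3 → replaces 5 → [1, 3, 7, 9]
4 → replaces 7 → [1, 3, 4, 9]
Four tails, so the longest strictly increasing subsequence has length 4 (e.g. 2, 6, 7, 9).

4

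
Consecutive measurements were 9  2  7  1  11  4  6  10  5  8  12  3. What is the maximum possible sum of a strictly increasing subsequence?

34

Let S[i] be the best sum of a strictly increasing subsequence ending at i:
i:      1  2  3  4  5  6  7  8  9 10 11 12
a[i]:   9  2  7  1 11  4  6 10  5  8 12  3
S:      9  2  9  1 20  6 12 22 11 20 34  5
Maximum is 34 (e.g. 2 + 4 + 6 + 10 + 12).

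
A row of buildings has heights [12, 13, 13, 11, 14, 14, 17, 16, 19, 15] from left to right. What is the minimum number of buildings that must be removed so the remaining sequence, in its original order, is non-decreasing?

3

Fewest deletions = n − (longest non-decreasing subsequence).
Patience tails:
12 → extends → [12]
13 → extends → [12, 13]
13 → extends → [12, 13, 13]
11 → replaces 12 → [11, 13, 13]
14 → extends → [11, 13, 13, 14]
14 → extends → [11, 13, 13, 14, 14]
17 → extends → [11, 13, 13, 14, 14, 17]
16 → replaces 17 → [11, 13, 13, 14, 14, 16]
19 → extends → [11, 13, 13, 14, 14, 16, 19]
15 → replaces 16 → [11, 13, 13, 14, 14, 15, 19]
Longest non-decreasing subsequence has length 7, so deletions = 10 − 7 = 3.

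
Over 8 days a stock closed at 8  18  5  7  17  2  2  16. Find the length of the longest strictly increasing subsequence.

3

Track the smallest tail for each achievable length (strict):
8 → extends → [8]
18 → extends → [8, 18]
5 → replaces 8 → [5, 18]
7 → replaces 18 → [5, 7]
17 → extends → [5, 7, 17]
2 → replaces 5 → [2, 7, 17]
2 → already a tail → [2, 7, 17]
16 → replaces 17 → [2, 7, 16]
Three tails, so the longest strictly increasing subsequence has length 3 (e.g. 5, 7, 17).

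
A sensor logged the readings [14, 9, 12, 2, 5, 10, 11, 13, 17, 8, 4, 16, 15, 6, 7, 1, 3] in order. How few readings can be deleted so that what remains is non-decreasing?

Fewest deletions = n − (longest non-decreasing subsequence).
Patience tails:
14 → extends → [14]
9 → replaces 14 → [9]
12 → extends → [9, 12]
2 → replaces 9 → [2, 12]
5 → replaces 12 → [2, 5]
10 → extends → [2, 5, 10]
11 → extends → [2, 5, 10, 11]
13 → extends → [2, 5, 10, 11, 13]
17 → extends → [2, 5, 10, 11, 13, 17]
8 → replaces 10 → [2, 5, 8, 11, 13, 17]
4 → replaces 5 → [2, 4, 8, 11, 13, 17]
16 → replaces 17 → [2, 4, 8, 11, 13, 16]
15 → replaces 16 → [2, 4, 8, 11, 13, 15]
6 → replaces 8 → [2, 4, 6, 11, 13, 15]
7 → replaces 11 → [2, 4, 6, 7, 13, 15]
1 → replaces 2 → [1, 4, 6, 7, 13, 15]
3 → replaces 4 → [1, 3, 6, 7, 13, 15]
Longest non-decreasing subsequence has length 6, so deletions = 17 − 6 = 11.

11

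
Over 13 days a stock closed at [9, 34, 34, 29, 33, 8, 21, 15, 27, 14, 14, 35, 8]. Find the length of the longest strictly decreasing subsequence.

Negate each value so 'decreasing' becomes 'increasing', then run patience tails on the negated sequence:
-9 → extends → [-9]
-34 → replaces -9 → [-34]
-34 → already a tail → [-34]
-29 → extends → [-34, -29]
-33 → replaces -29 → [-34, -33]
-8 → extends → [-34, -33, -8]
-21 → replaces -8 → [-34, -33, -21]
-15 → extends → [-34, -33, -21, -15]
-27 → replaces -21 → [-34, -33, -27, -15]
-14 → extends → [-34, -33, -27, -15, -14]
-14 → already a tail → [-34, -33, -27, -15, -14]
-35 → replaces -34 → [-35, -33, -27, -15, -14]
-8 → extends → [-35, -33, -27, -15, -14, -8]
Six tails, so the longest strictly decreasing subsequence of the original has length 6.

6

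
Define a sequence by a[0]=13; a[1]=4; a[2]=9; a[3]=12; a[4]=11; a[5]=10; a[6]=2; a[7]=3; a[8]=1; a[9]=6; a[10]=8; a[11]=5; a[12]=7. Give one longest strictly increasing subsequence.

2, 3, 6, 8

Patience tails give the LIS length; then backtrack through the dp parents:
13 → extends → [13]
4 → replaces 13 → [4]
9 → extends → [4, 9]
12 → extends → [4, 9, 12]
11 → replaces 12 → [4, 9, 11]
10 → replaces 11 → [4, 9, 10]
2 → replaces 4 → [2, 9, 10]
3 → replaces 9 → [2, 3, 10]
1 → replaces 2 → [1, 3, 10]
6 → replaces 10 → [1, 3, 6]
8 → extends → [1, 3, 6, 8]
5 → replaces 6 → [1, 3, 5, 8]
7 → replaces 8 → [1, 3, 5, 7]
Length 4; one witness is 2, 3, 6, 8.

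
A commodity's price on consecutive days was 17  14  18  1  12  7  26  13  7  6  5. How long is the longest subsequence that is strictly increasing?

3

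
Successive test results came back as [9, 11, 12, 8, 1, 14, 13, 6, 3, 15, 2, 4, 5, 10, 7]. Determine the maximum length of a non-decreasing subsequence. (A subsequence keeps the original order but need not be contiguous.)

Let dp[i] be the length of the longest such subsequence ending at index i:
i:      1  2  3  4  5  6  7  8  9 10 11 12 13 14 15
a[i]:   9 11 12  8  1 14 13  6  3 15  2  4  5 10  7
dp:     1  2  3  1  1  4  4  2  2  5  2  3  4  5  5
Maximum dp value is 5.

5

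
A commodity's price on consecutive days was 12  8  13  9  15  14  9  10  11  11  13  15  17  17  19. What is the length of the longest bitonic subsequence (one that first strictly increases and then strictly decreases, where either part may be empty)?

inc[i] = longest strictly increasing subsequence ending at i; dec[i] = longest strictly decreasing subsequence starting at i:
i:      1  2  3  4  5  6  7  8  9 10 11 12 13 14 15
a[i]:  12  8 13  9 15 14  9 10 11 11 13 15 17 17 19
inc:    1  1  2  2  3  3  2  3  4  4  5  6  7  7  8
dec:    2  1  2  1  3  2  1  1  1  1  1  1  1  1  1
Best peak at i=15 (value 19): inc=8, dec=1, length 8+1−1 = 8.

8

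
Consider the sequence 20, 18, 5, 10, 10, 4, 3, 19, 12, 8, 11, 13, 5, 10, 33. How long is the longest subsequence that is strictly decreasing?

5

Negate each value so 'decreasing' becomes 'increasing', then run patience tails on the negated sequence:
-20 → extends → [-20]
-18 → extends → [-20, -18]
-5 → extends → [-20, -18, -5]
-10 → replaces -5 → [-20, -18, -10]
-10 → already a tail → [-20, -18, -10]
-4 → extends → [-20, -18, -10, -4]
-3 → extends → [-20, -18, -10, -4, -3]
-19 → replaces -18 → [-20, -19, -10, -4, -3]
-12 → replaces -10 → [-20, -19, -12, -4, -3]
-8 → replaces -4 → [-20, -19, -12, -8, -3]
-11 → replaces -8 → [-20, -19, -12, -11, -3]
-13 → replaces -12 → [-20, -19, -13, -11, -3]
-5 → replaces -3 → [-20, -19, -13, -11, -5]
-10 → replaces -5 → [-20, -19, -13, -11, -10]
-33 → replaces -20 → [-33, -19, -13, -11, -10]
Five tails, so the longest strictly decreasing subsequence of the original has length 5.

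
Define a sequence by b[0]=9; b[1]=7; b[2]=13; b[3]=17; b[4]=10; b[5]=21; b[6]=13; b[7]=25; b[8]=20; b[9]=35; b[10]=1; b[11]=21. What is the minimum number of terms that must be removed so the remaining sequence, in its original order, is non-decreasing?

Fewest deletions = n − (longest non-decreasing subsequence).
i:      0  1  2  3  4  5  6  7  8  9 10 11
b[i]:   9  7 13 17 10 21 13 25 20 35  1 21
dp:     1  1  2  3  2  4  3  5  4  6  1  5
max dp = 6, so deletions = 12 − 6 = 6.

6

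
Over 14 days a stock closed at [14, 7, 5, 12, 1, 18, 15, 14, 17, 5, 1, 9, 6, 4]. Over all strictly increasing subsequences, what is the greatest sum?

Let S[i] be the best sum of a strictly increasing subsequence ending at i:
i:      1  2  3  4  5  6  7  8  9 10 11 12 13 14
a[i]:  14  7  5 12  1 18 15 14 17  5  1  9  6  4
S:     14  7  5 19  1 37 34 33 51  6  1 16 12  5
Maximum is 51 (e.g. 7 + 12 + 15 + 17).

51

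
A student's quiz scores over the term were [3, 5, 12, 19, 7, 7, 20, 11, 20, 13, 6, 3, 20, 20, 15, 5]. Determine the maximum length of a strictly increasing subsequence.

6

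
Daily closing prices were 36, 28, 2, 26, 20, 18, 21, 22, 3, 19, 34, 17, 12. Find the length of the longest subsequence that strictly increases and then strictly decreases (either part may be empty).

7

inc[i] = longest strictly increasing subsequence ending at i; dec[i] = longest strictly decreasing subsequence starting at i:
i:      1  2  3  4  5  6  7  8  9 10 11 12 13
a[i]:  36 28  2 26 20 18 21 22  3 19 34 17 12
inc:    1  1  1  2  2  2  3  4  2  3  5  3  3
dec:    7  6  1  5  4  3  4  4  1  3  3  2  1
Best peak at i=1 (value 36): inc=1, dec=7, length 1+7−1 = 7.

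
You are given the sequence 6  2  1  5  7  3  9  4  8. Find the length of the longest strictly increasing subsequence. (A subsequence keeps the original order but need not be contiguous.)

4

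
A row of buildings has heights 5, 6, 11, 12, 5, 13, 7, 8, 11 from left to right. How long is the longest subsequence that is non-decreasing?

Let dp[i] be the length of the longest such subsequence ending at index i:
i:      1  2  3  4  5  6  7  8  9
a[i]:   5  6 11 12  5 13  7  8 11
dp:     1  2  3  4  2  5  3  4  5
Maximum dp value is 5.

5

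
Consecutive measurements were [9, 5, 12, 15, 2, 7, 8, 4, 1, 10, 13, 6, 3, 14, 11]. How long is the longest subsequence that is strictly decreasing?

4

Negate each value so 'decreasing' becomes 'increasing', then run patience tails on the negated sequence:
-9 → extends → [-9]
-5 → extends → [-9, -5]
-12 → replaces -9 → [-12, -5]
-15 → replaces -12 → [-15, -5]
-2 → extends → [-15, -5, -2]
-7 → replaces -5 → [-15, -7, -2]
-8 → replaces -7 → [-15, -8, -2]
-4 → replaces -2 → [-15, -8, -4]
-1 → extends → [-15, -8, -4, -1]
-10 → replaces -8 → [-15, -10, -4, -1]
-13 → replaces -10 → [-15, -13, -4, -1]
-6 → replaces -4 → [-15, -13, -6, -1]
-3 → replaces -1 → [-15, -13, -6, -3]
-14 → replaces -13 → [-15, -14, -6, -3]
-11 → replaces -6 → [-15, -14, -11, -3]
Four tails, so the longest strictly decreasing subsequence of the original has length 4.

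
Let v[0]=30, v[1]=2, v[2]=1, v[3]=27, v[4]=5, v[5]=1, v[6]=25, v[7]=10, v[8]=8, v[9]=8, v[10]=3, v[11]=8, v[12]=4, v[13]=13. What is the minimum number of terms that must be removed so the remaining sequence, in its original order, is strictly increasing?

10

Fewest deletions = n − (longest strictly increasing subsequence).
Patience tails:
30 → extends → [30]
2 → replaces 30 → [2]
1 → replaces 2 → [1]
27 → extends → [1, 27]
5 → replaces 27 → [1, 5]
1 → already a tail → [1, 5]
25 → extends → [1, 5, 25]
10 → replaces 25 → [1, 5, 10]
8 → replaces 10 → [1, 5, 8]
8 → already a tail → [1, 5, 8]
3 → replaces 5 → [1, 3, 8]
8 → already a tail → [1, 3, 8]
4 → replaces 8 → [1, 3, 4]
13 → extends → [1, 3, 4, 13]
Longest strictly increasing subsequence has length 4, so deletions = 14 − 4 = 10.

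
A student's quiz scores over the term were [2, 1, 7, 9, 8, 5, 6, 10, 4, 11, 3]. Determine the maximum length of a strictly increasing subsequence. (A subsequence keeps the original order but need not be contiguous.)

Let dp[i] be the length of the longest such subsequence ending at index i:
i:      1  2  3  4  5  6  7  8  9 10 11
a[i]:   2  1  7  9  8  5  6 10  4 11  3
dp:     1  1  2  3  3  2  3  4  2  5  2
Maximum dp value is 5.

5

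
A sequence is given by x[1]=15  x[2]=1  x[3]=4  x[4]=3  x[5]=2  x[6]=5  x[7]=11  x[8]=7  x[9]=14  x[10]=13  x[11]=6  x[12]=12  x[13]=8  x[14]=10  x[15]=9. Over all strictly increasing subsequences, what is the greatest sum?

35

Let S[i] be the best sum of a strictly increasing subsequence ending at i:
i:      1  2  3  4  5  6  7  8  9 10 11 12 13 14 15
x[i]:  15  1  4  3  2  5 11  7 14 13  6 12  8 10  9
S:     15  1  5  4  3 10 21 17 35 34 16 33 25 35 34
Maximum is 35 (e.g. 1 + 4 + 5 + 11 + 14).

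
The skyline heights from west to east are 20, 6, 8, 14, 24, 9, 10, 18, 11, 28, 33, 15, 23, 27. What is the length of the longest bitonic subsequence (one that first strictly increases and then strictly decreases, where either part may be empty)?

8

inc[i] = longest strictly increasing subsequence ending at i; dec[i] = longest strictly decreasing subsequence starting at i:
i:      1  2  3  4  5  6  7  8  9 10 11 12 13 14
a[i]:  20  6  8 14 24  9 10 18 11 28 33 15 23 27
inc:    1  1  2  3  4  3  4  5  5  6  7  6  7  8
dec:    3  1  1  2  3  1  1  2  1  2  2  1  1  1
Best peak at i=11 (value 33): inc=7, dec=2, length 7+2−1 = 8.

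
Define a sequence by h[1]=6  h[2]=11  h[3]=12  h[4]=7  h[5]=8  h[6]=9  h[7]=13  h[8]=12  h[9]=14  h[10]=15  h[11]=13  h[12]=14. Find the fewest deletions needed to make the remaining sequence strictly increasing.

5

Fewest deletions = n − (longest strictly increasing subsequence).
Patience tails:
6 → extends → [6]
11 → extends → [6, 11]
12 → extends → [6, 11, 12]
7 → replaces 11 → [6, 7, 12]
8 → replaces 12 → [6, 7, 8]
9 → extends → [6, 7, 8, 9]
13 → extends → [6, 7, 8, 9, 13]
12 → replaces 13 → [6, 7, 8, 9, 12]
14 → extends → [6, 7, 8, 9, 12, 14]
15 → extends → [6, 7, 8, 9, 12, 14, 15]
13 → replaces 14 → [6, 7, 8, 9, 12, 13, 15]
14 → replaces 15 → [6, 7, 8, 9, 12, 13, 14]
Longest strictly increasing subsequence has length 7, so deletions = 12 − 7 = 5.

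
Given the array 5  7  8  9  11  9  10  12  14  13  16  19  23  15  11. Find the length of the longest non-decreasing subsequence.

11

Track the smallest tail for each achievable length (allowing ties):
5 → extends → [5]
7 → extends → [5, 7]
8 → extends → [5, 7, 8]
9 → extends → [5, 7, 8, 9]
11 → extends → [5, 7, 8, 9, 11]
9 → replaces 11 → [5, 7, 8, 9, 9]
10 → extends → [5, 7, 8, 9, 9, 10]
12 → extends → [5, 7, 8, 9, 9, 10, 12]
14 → extends → [5, 7, 8, 9, 9, 10, 12, 14]
13 → replaces 14 → [5, 7, 8, 9, 9, 10, 12, 13]
16 → extends → [5, 7, 8, 9, 9, 10, 12, 13, 16]
19 → extends → [5, 7, 8, 9, 9, 10, 12, 13, 16, 19]
23 → extends → [5, 7, 8, 9, 9, 10, 12, 13, 16, 19, 23]
15 → replaces 16 → [5, 7, 8, 9, 9, 10, 12, 13, 15, 19, 23]
11 → replaces 12 → [5, 7, 8, 9, 9, 10, 11, 13, 15, 19, 23]
Eleven tails, so the longest non-decreasing subsequence has length 11 (e.g. 5, 7, 8, 9, 9, 10, 12, 14, 16, 19, 23).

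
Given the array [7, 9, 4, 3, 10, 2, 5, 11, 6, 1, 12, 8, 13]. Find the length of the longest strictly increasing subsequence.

6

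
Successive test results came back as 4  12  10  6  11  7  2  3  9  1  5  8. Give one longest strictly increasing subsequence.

Patience tails give the LIS length; then backtrack through the dp parents:
4 → extends → [4]
12 → extends → [4, 12]
10 → replaces 12 → [4, 10]
6 → replaces 10 → [4, 6]
11 → extends → [4, 6, 11]
7 → replaces 11 → [4, 6, 7]
2 → replaces 4 → [2, 6, 7]
3 → replaces 6 → [2, 3, 7]
9 → extends → [2, 3, 7, 9]
1 → replaces 2 → [1, 3, 7, 9]
5 → replaces 7 → [1, 3, 5, 9]
8 → replaces 9 → [1, 3, 5, 8]
Length 4; one witness is 4, 6, 7, 9.

4, 6, 7, 9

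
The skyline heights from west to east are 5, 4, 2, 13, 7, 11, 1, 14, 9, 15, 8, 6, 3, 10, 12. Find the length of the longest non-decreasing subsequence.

5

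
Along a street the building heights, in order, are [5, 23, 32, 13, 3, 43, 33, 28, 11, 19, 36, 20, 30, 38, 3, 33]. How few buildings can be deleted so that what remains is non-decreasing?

Fewest deletions = n − (longest non-decreasing subsequence).
Patience tails:
5 → extends → [5]
23 → extends → [5, 23]
32 → extends → [5, 23, 32]
13 → replaces 23 → [5, 13, 32]
3 → replaces 5 → [3, 13, 32]
43 → extends → [3, 13, 32, 43]
33 → replaces 43 → [3, 13, 32, 33]
28 → replaces 32 → [3, 13, 28, 33]
11 → replaces 13 → [3, 11, 28, 33]
19 → replaces 28 → [3, 11, 19, 33]
36 → extends → [3, 11, 19, 33, 36]
20 → replaces 33 → [3, 11, 19, 20, 36]
30 → replaces 36 → [3, 11, 19, 20, 30]
38 → extends → [3, 11, 19, 20, 30, 38]
3 → replaces 11 → [3, 3, 19, 20, 30, 38]
33 → replaces 38 → [3, 3, 19, 20, 30, 33]
Longest non-decreasing subsequence has length 6, so deletions = 16 − 6 = 10.

10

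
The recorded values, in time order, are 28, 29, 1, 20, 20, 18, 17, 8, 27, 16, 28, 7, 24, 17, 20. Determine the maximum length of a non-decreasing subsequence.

5

Track the smallest tail for each achievable length (allowing ties):
28 → extends → [28]
29 → extends → [28, 29]
1 → replaces 28 → [1, 29]
20 → replaces 29 → [1, 20]
20 → extends → [1, 20, 20]
18 → replaces 20 → [1, 18, 20]
17 → replaces 18 → [1, 17, 20]
8 → replaces 17 → [1, 8, 20]
27 → extends → [1, 8, 20, 27]
16 → replaces 20 → [1, 8, 16, 27]
28 → extends → [1, 8, 16, 27, 28]
7 → replaces 8 → [1, 7, 16, 27, 28]
24 → replaces 27 → [1, 7, 16, 24, 28]
17 → replaces 24 → [1, 7, 16, 17, 28]
20 → replaces 28 → [1, 7, 16, 17, 20]
Five tails, so the longest non-decreasing subsequence has length 5 (e.g. 1, 20, 20, 27, 28).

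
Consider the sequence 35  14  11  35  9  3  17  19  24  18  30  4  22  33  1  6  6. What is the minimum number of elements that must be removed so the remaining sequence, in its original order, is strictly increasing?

11

Fewest deletions = n − (longest strictly increasing subsequence).
Patience tails:
35 → extends → [35]
14 → replaces 35 → [14]
11 → replaces 14 → [11]
35 → extends → [11, 35]
9 → replaces 11 → [9, 35]
3 → replaces 9 → [3, 35]
17 → replaces 35 → [3, 17]
19 → extends → [3, 17, 19]
24 → extends → [3, 17, 19, 24]
18 → replaces 19 → [3, 17, 18, 24]
30 → extends → [3, 17, 18, 24, 30]
4 → replaces 17 → [3, 4, 18, 24, 30]
22 → replaces 24 → [3, 4, 18, 22, 30]
33 → extends → [3, 4, 18, 22, 30, 33]
1 → replaces 3 → [1, 4, 18, 22, 30, 33]
6 → replaces 18 → [1, 4, 6, 22, 30, 33]
6 → already a tail → [1, 4, 6, 22, 30, 33]
Longest strictly increasing subsequence has length 6, so deletions = 17 − 6 = 11.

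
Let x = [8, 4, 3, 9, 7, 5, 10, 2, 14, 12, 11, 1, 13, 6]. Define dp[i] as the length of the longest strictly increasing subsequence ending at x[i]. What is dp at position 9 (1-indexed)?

dp[i] = 1 + max{dp[j] : j<i, x[j]<x[i]} (or 1 if no such j):
i:      1  2  3  4  5  6  7  8  9 10 11 12 13 14
x[i]:   8  4  3  9  7  5 10  2 14 12 11  1 13  6
dp:     1  1  1  2  2  2  3  1  4  4  4  1  5  3
At index 9 the value is 4.

4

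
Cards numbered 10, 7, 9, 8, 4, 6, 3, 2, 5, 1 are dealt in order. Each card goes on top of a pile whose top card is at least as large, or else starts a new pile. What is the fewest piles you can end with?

2

The minimum number of non-increasing subsequences covering a sequence equals the length of its longest strictly increasing subsequence.
LIS length is 2 (e.g. 7, 9), so 2 piles are needed.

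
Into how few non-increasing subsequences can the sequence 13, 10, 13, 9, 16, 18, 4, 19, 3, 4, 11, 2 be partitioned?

Place each on the leftmost legal pile:
13 → new pile 1 (tops now [13])
10 → pile 1 (tops now [10])
13 → new pile 2 (tops now [10, 13])
9 → pile 1 (tops now [9, 13])
16 → new pile 3 (tops now [9, 13, 16])
18 → new pile 4 (tops now [9, 13, 16, 18])
4 → pile 1 (tops now [4, 13, 16, 18])
19 → new pile 5 (tops now [4, 13, 16, 18, 19])
3 → pile 1 (tops now [3, 13, 16, 18, 19])
4 → pile 2 (tops now [3, 4, 16, 18, 19])
11 → pile 3 (tops now [3, 4, 11, 18, 19])
2 → pile 1 (tops now [2, 4, 11, 18, 19])
Five piles.

5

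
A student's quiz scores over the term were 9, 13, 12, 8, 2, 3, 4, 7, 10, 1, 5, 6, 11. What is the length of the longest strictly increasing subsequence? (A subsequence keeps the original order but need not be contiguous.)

Let dp[i] be the length of the longest such subsequence ending at index i:
i:      1  2  3  4  5  6  7  8  9 10 11 12 13
a[i]:   9 13 12  8  2  3  4  7 10  1  5  6 11
dp:     1  2  2  1  1  2  3  4  5  1  4  5  6
Maximum dp value is 6.

6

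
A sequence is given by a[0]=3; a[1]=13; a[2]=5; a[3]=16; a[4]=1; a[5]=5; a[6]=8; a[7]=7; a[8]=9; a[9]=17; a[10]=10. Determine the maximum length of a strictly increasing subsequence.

Track the smallest tail for each achievable length (strict):
3 → extends → [3]
13 → extends → [3, 13]
5 → replaces 13 → [3, 5]
16 → extends → [3, 5, 16]
1 → replaces 3 → [1, 5, 16]
5 → already a tail → [1, 5, 16]
8 → replaces 16 → [1, 5, 8]
7 → replaces 8 → [1, 5, 7]
9 → extends → [1, 5, 7, 9]
17 → extends → [1, 5, 7, 9, 17]
10 → replaces 17 → [1, 5, 7, 9, 10]
Five tails, so the longest strictly increasing subsequence has length 5 (e.g. 3, 5, 8, 9, 17).

5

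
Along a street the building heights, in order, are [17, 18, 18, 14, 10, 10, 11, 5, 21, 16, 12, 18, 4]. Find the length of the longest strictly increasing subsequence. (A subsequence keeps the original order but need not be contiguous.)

4

Track the smallest tail for each achievable length (strict):
17 → extends → [17]
18 → extends → [17, 18]
18 → already a tail → [17, 18]
14 → replaces 17 → [14, 18]
10 → replaces 14 → [10, 18]
10 → already a tail → [10, 18]
11 → replaces 18 → [10, 11]
5 → replaces 10 → [5, 11]
21 → extends → [5, 11, 21]
16 → replaces 21 → [5, 11, 16]
12 → replaces 16 → [5, 11, 12]
18 → extends → [5, 11, 12, 18]
4 → replaces 5 → [4, 11, 12, 18]
Four tails, so the longest strictly increasing subsequence has length 4 (e.g. 10, 11, 16, 18).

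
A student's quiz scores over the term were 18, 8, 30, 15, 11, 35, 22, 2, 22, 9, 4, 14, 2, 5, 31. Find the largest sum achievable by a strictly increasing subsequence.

83

Let S[i] be the best sum of a strictly increasing subsequence ending at i:
i:      1  2  3  4  5  6  7  8  9 10 11 12 13 14 15
a[i]:  18  8 30 15 11 35 22  2 22  9  4 14  2  5 31
S:     18  8 48 23 19 83 45  2 45 17  6 33  2 11 79
Maximum is 83 (e.g. 18 + 30 + 35).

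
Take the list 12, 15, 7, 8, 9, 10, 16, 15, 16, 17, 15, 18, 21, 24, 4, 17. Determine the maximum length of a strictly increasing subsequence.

10

Track the smallest tail for each achievable length (strict):
12 → extends → [12]
15 → extends → [12, 15]
7 → replaces 12 → [7, 15]
8 → replaces 15 → [7, 8]
9 → extends → [7, 8, 9]
10 → extends → [7, 8, 9, 10]
16 → extends → [7, 8, 9, 10, 16]
15 → replaces 16 → [7, 8, 9, 10, 15]
16 → extends → [7, 8, 9, 10, 15, 16]
17 → extends → [7, 8, 9, 10, 15, 16, 17]
15 → already a tail → [7, 8, 9, 10, 15, 16, 17]
18 → extends → [7, 8, 9, 10, 15, 16, 17, 18]
21 → extends → [7, 8, 9, 10, 15, 16, 17, 18, 21]
24 → extends → [7, 8, 9, 10, 15, 16, 17, 18, 21, 24]
4 → replaces 7 → [4, 8, 9, 10, 15, 16, 17, 18, 21, 24]
17 → already a tail → [4, 8, 9, 10, 15, 16, 17, 18, 21, 24]
Ten tails, so the longest strictly increasing subsequence has length 10 (e.g. 7, 8, 9, 10, 15, 16, 17, 18, 21, 24).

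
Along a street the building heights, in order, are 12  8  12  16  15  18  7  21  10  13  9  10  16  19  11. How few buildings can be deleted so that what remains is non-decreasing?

Fewest deletions = n − (longest non-decreasing subsequence).
i:      1  2  3  4  5  6  7  8  9 10 11 12 13 14 15
a[i]:  12  8 12 16 15 18  7 21 10 13  9 10 16 19 11
dp:     1  1  2  3  3  4  1  5  2  3  2  3  4  5  4
max dp = 5, so deletions = 15 − 5 = 10.

10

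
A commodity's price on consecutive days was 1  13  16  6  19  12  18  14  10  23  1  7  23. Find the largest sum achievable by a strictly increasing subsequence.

Let S[i] be the best sum of a strictly increasing subsequence ending at i:
i:      1  2  3  4  5  6  7  8  9 10 11 12 13
a[i]:   1 13 16  6 19 12 18 14 10 23  1  7 23
S:      1 14 30  7 49 19 48 33 17 72  1 14 72
Maximum is 72 (e.g. 1 + 13 + 16 + 19 + 23).

72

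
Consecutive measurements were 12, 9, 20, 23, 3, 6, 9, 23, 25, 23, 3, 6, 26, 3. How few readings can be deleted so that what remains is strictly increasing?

8

Fewest deletions = n − (longest strictly increasing subsequence).
Patience tails:
12 → extends → [12]
9 → replaces 12 → [9]
20 → extends → [9, 20]
23 → extends → [9, 20, 23]
3 → replaces 9 → [3, 20, 23]
6 → replaces 20 → [3, 6, 23]
9 → replaces 23 → [3, 6, 9]
23 → extends → [3, 6, 9, 23]
25 → extends → [3, 6, 9, 23, 25]
23 → already a tail → [3, 6, 9, 23, 25]
3 → already a tail → [3, 6, 9, 23, 25]
6 → already a tail → [3, 6, 9, 23, 25]
26 → extends → [3, 6, 9, 23, 25, 26]
3 → already a tail → [3, 6, 9, 23, 25, 26]
Longest strictly increasing subsequence has length 6, so deletions = 14 − 6 = 8.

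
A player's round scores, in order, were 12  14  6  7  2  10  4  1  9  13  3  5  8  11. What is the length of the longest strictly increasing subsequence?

Let dp[i] be the length of the longest such subsequence ending at index i:
i:      1  2  3  4  5  6  7  8  9 10 11 12 13 14
a[i]:  12 14  6  7  2 10  4  1  9 13  3  5  8 11
dp:     1  2  1  2  1  3  2  1  3  4  2  3  4  5
Maximum dp value is 5.

5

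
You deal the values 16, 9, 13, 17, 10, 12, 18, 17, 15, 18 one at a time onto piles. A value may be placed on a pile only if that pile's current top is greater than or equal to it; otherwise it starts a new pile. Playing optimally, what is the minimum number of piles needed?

5

Place each on the leftmost legal pile:
16 → new pile 1 (tops now [16])
9 → pile 1 (tops now [9])
13 → new pile 2 (tops now [9, 13])
17 → new pile 3 (tops now [9, 13, 17])
10 → pile 2 (tops now [9, 10, 17])
12 → pile 3 (tops now [9, 10, 12])
18 → new pile 4 (tops now [9, 10, 12, 18])
17 → pile 4 (tops now [9, 10, 12, 17])
15 → pile 4 (tops now [9, 10, 12, 15])
18 → new pile 5 (tops now [9, 10, 12, 15, 18])
Five piles.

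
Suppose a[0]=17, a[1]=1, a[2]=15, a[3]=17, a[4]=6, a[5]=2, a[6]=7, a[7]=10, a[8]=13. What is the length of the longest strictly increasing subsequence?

Let dp[i] be the length of the longest such subsequence ending at index i:
i:      0  1  2  3  4  5  6  7  8
a[i]:  17  1 15 17  6  2  7 10 13
dp:     1  1  2  3  2  2  3  4  5
Maximum dp value is 5.

5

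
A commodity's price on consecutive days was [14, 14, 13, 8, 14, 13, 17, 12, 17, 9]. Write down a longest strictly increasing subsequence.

13, 14, 17

Patience tails give the LIS length; then backtrack through the dp parents:
14 → extends → [14]
14 → already a tail → [14]
13 → replaces 14 → [13]
8 → replaces 13 → [8]
14 → extends → [8, 14]
13 → replaces 14 → [8, 13]
17 → extends → [8, 13, 17]
12 → replaces 13 → [8, 12, 17]
17 → already a tail → [8, 12, 17]
9 → replaces 12 → [8, 9, 17]
Length 3; one witness is 13, 14, 17.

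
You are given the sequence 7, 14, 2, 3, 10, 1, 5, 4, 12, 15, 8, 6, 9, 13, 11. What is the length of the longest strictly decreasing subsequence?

4

Negate each value so 'decreasing' becomes 'increasing', then run patience tails on the negated sequence:
-7 → extends → [-7]
-14 → replaces -7 → [-14]
-2 → extends → [-14, -2]
-3 → replaces -2 → [-14, -3]
-10 → replaces -3 → [-14, -10]
-1 → extends → [-14, -10, -1]
-5 → replaces -1 → [-14, -10, -5]
-4 → extends → [-14, -10, -5, -4]
-12 → replaces -10 → [-14, -12, -5, -4]
-15 → replaces -14 → [-15, -12, -5, -4]
-8 → replaces -5 → [-15, -12, -8, -4]
-6 → replaces -4 → [-15, -12, -8, -6]
-9 → replaces -8 → [-15, -12, -9, -6]
-13 → replaces -12 → [-15, -13, -9, -6]
-11 → replaces -9 → [-15, -13, -11, -6]
Four tails, so the longest strictly decreasing subsequence of the original has length 4.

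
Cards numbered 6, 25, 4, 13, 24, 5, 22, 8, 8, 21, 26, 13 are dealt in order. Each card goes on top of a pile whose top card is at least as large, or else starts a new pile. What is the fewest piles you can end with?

The minimum number of non-increasing subsequences covering a sequence equals the length of its longest strictly increasing subsequence.
LIS length is 5 (e.g. 4, 5, 8, 21, 26), so 5 piles are needed.

5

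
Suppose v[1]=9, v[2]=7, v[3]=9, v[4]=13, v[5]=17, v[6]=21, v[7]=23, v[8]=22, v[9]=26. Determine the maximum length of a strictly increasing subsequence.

Track the smallest tail for each achievable length (strict):
9 → extends → [9]
7 → replaces 9 → [7]
9 → extends → [7, 9]
13 → extends → [7, 9, 13]
17 → extends → [7, 9, 13, 17]
21 → extends → [7, 9, 13, 17, 21]
23 → extends → [7, 9, 13, 17, 21, 23]
22 → replaces 23 → [7, 9, 13, 17, 21, 22]
26 → extends → [7, 9, 13, 17, 21, 22, 26]
Seven tails, so the longest strictly increasing subsequence has length 7 (e.g. 7, 9, 13, 17, 21, 23, 26).

7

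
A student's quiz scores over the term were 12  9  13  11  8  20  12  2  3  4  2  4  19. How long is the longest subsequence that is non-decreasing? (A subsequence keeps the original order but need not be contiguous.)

Track the smallest tail for each achievable length (allowing ties):
12 → extends → [12]
9 → replaces 12 → [9]
13 → extends → [9, 13]
11 → replaces 13 → [9, 11]
8 → replaces 9 → [8, 11]
20 → extends → [8, 11, 20]
12 → replaces 20 → [8, 11, 12]
2 → replaces 8 → [2, 11, 12]
3 → replaces 11 → [2, 3, 12]
4 → replaces 12 → [2, 3, 4]
2 → replaces 3 → [2, 2, 4]
4 → extends → [2, 2, 4, 4]
19 → extends → [2, 2, 4, 4, 19]
Five tails, so the longest non-decreasing subsequence has length 5 (e.g. 2, 3, 4, 4, 19).

5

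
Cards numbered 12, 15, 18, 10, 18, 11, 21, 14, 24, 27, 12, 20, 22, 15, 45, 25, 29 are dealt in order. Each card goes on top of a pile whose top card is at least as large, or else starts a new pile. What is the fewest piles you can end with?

7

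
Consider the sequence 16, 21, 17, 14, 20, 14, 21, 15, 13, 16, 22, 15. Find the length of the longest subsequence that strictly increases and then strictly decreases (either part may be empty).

inc[i] = longest strictly increasing subsequence ending at i; dec[i] = longest strictly decreasing subsequence starting at i:
i:      1  2  3  4  5  6  7  8  9 10 11 12
a[i]:  16 21 17 14 20 14 21 15 13 16 22 15
inc:    1  2  2  1  3  1  4  2  1  3  5  2
dec:    3  4  3  2  3  2  3  2  1  2  2  1
Best peak at i=7 (value 21): inc=4, dec=3, length 4+3−1 = 6.

6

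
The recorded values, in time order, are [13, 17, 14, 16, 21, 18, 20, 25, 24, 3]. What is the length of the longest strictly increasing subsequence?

Track the smallest tail for each achievable length (strict):
13 → extends → [13]
17 → extends → [13, 17]
14 → replaces 17 → [13, 14]
16 → extends → [13, 14, 16]
21 → extends → [13, 14, 16, 21]
18 → replaces 21 → [13, 14, 16, 18]
20 → extends → [13, 14, 16, 18, 20]
25 → extends → [13, 14, 16, 18, 20, 25]
24 → replaces 25 → [13, 14, 16, 18, 20, 24]
3 → replaces 13 → [3, 14, 16, 18, 20, 24]
Six tails, so the longest strictly increasing subsequence has length 6 (e.g. 13, 14, 16, 18, 20, 25).

6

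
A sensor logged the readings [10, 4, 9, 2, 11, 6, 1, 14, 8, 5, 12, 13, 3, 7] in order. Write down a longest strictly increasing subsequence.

Patience tails give the LIS length; then backtrack through the dp parents:
10 → extends → [10]
4 → replaces 10 → [4]
9 → extends → [4, 9]
2 → replaces 4 → [2, 9]
11 → extends → [2, 9, 11]
6 → replaces 9 → [2, 6, 11]
1 → replaces 2 → [1, 6, 11]
14 → extends → [1, 6, 11, 14]
8 → replaces 11 → [1, 6, 8, 14]
5 → replaces 6 → [1, 5, 8, 14]
12 → replaces 14 → [1, 5, 8, 12]
13 → extends → [1, 5, 8, 12, 13]
3 → replaces 5 → [1, 3, 8, 12, 13]
7 → replaces 8 → [1, 3, 7, 12, 13]
Length 5; one witness is 4, 9, 11, 12, 13.

4, 9, 11, 12, 13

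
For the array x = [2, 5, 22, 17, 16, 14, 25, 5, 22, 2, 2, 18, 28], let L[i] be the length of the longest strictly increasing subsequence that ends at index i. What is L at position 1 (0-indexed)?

2

dp[i] = 1 + max{dp[j] : j<i, x[j]<x[i]} (or 1 if no such j):
i:      0  1  2  3  4  5  6  7  8  9 10 11 12
x[i]:   2  5 22 17 16 14 25  5 22  2  2 18 28
dp:     1  2  3  3  3  3  4  2  4  1  1  4  5
At index 1 the value is 2.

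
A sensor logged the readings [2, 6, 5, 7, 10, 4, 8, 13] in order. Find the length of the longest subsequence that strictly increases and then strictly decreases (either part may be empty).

inc[i] = longest strictly increasing subsequence ending at i; dec[i] = longest strictly decreasing subsequence starting at i:
i:      1  2  3  4  5  6  7  8
a[i]:   2  6  5  7 10  4  8 13
inc:    1  2  2  3  4  2  4  5
dec:    1  3  2  2  2  1  1  1
Best peak at i=5 (value 10): inc=4, dec=2, length 4+2−1 = 5.

5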